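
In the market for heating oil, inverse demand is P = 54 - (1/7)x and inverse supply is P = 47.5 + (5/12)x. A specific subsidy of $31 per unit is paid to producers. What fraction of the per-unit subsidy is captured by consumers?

Consumer share = 12/47

Pre-subsidy: 54 - (1/7)x = 47.5 + (5/12)x gives x* = 546/47 and P* = 2460/47.
With the subsidy, sellers receive Ps = Pb + 31 for each unit, where Pb is the price buyers pay.
On the curves, Pb = 54 - (1/7)x and Ps = 47.5 + (5/12)x; the wedge Ps − Pb = 31 gives 47.5 + (5/12)x − (54 - (1/7)x) = 31, so x' = 3150/47.
Then Pb = 54 − (1/7)·(3150/47) = 2088/47 and Ps = 47.5 + (5/12)·(3150/47) = 3545/47.
Buyers' price falls by P* − Pb = 2460/47 − 2088/47 = 372/47; sellers' price rises by Ps − P* = 3545/47 − 2460/47 = 1085/47.
So consumers capture (372/47)/31 = 12/47 of each unit of subsidy.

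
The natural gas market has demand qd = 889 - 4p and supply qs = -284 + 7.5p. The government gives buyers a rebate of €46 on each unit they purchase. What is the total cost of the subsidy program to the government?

Government cost = €27646

Pre-subsidy: 889 - 4p = -284 + 7.5p gives p* = 102, q* = 481.
With the rebate, buyers effectively pay pb = ps − 46, where ps is the price sellers receive.
Demand in terms of ps becomes qd = 889 − 4(ps − 46) = 1073 - 4ps. Setting this equal to supply: 1073 - 4ps = -284 + 7.5ps, so ps = 118.
Buyers pay pb = 118 − 46 = 72; q' = -284 + 7.5·118 = 601.
Government outlay = subsidy × quantity = 46 × 601 = 27646.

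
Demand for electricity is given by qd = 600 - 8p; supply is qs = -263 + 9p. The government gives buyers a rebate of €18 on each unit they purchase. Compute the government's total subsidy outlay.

Government cost = 82656/17

Pre-subsidy: 600 - 8p = -263 + 9p gives p* = 863/17, q* = 3296/17.
With the rebate, buyers effectively pay pb = ps − 18, where ps is the price sellers receive.
Demand in terms of ps becomes qd = 600 − 8(ps − 18) = 744 - 8ps. Setting this equal to supply: 744 - 8ps = -263 + 9ps, so ps = 1007/17.
Buyers pay pb = 1007/17 − 18 = 701/17; q' = -263 + 9·(1007/17) = 4592/17.
Government outlay = subsidy × quantity = 18 × 4592/17 = 82656/17.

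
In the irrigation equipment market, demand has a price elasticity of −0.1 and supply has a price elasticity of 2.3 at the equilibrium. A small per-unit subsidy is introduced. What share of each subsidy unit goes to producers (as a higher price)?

Producer share = 1/24

For a small subsidy around the equilibrium, the benefit split depends on the relative slopes, which at a point are proportional to the elasticities.
Buyer share = εs/(εs + |εd|) = 2.3/(2.3 + 0.1) = 23/24; seller share = |εd|/(εs + |εd|) = 1/24.
So producers capture 1/24 of the subsidy.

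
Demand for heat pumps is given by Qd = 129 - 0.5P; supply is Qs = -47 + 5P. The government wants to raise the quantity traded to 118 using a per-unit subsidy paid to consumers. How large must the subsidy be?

Required subsidy s = 11 per unit

At Q = 118, invert demand for the buyer price: Pb = (129 − 118)/0.5 = 22; invert supply for the seller price: Ps = (118 − (-47))/5 = 33.
The subsidy must fill the gap: s = Ps − Pb = 33 − 22 = 11.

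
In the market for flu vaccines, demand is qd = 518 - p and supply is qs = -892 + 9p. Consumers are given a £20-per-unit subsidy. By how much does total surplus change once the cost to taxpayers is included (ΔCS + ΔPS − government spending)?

Net change in total surplus = -£180

Pre-subsidy: 518 - p = -892 + 9p gives p* = 141, q* = 377.
With the rebate, buyers effectively pay pb = ps − 20, where ps is the price sellers receive.
Demand in terms of ps becomes qd = 518 − 1(ps − 20) = 538 - ps. Setting this equal to supply: 538 - ps = -892 + 9ps, so ps = 143.
Buyers pay pb = 143 − 20 = 123; q' = -892 + 9·143 = 395.
ΔCS = ½(377 + 395)(141 − 123) = 6948; ΔPS = ½(377 + 395)(143 − 141) = 772.
Government spending = 20 × 395 = 7900.
Net change = 6948 + 772 − 7900 = -180. The loss equals the DWL triangle ½·20·18.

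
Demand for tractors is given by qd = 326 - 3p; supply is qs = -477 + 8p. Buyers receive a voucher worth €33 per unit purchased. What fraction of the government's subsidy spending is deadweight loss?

Pre-subsidy: 326 - 3p = -477 + 8p gives p* = 73, q* = 107.
With the rebate, buyers effectively pay pb = ps − 33, where ps is the price sellers receive.
Demand in terms of ps becomes qd = 326 − 3(ps − 33) = 425 - 3ps. Setting this equal to supply: 425 - 3ps = -477 + 8ps, so ps = 82.
Buyers pay pb = 82 − 33 = 49; q' = -477 + 8·82 = 179.
ΔCS = ½(107 + 179)(73 − 49) = 3432; ΔPS = ½(107 + 179)(82 − 73) = 1287.
Government spending = 33 × 179 = 5907.
DWL = ½ × 33 × (179 − 107) = 1188; fraction = 1188 / 5907 = 36/179.

DWL / government spending = 36/179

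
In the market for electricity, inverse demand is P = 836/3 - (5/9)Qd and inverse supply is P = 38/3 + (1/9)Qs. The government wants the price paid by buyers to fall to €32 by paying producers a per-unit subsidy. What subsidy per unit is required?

Required subsidy s = €30 per unit

At a buyer price of 32, quantity demanded is 501.6 − 1.8·32 = 444.
Sellers supply 444 only when they receive Ps = 38/3 + (1/9)·444 = 62.
s = Ps − Pb = 62 − 32 = 30.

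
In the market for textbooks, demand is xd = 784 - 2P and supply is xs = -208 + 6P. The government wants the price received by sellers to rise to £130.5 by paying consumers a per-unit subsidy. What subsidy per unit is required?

At a seller price of 130.5, quantity supplied is -208 + 6·130.5 = 575.
Buyers absorb 575 only when they pay Pb with 784 − 2·Pb = 575, i.e. Pb = 104.5.
s = Ps − Pb = 130.5 − 104.5 = 26.

Required subsidy s = £26 per unit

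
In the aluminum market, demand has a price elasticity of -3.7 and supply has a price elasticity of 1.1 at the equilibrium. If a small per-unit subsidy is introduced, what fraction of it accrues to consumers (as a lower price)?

Consumer share = 11/48

For a small subsidy around the equilibrium, the benefit split depends on the relative slopes, which at a point are proportional to the elasticities.
Buyer share = εs/(εs + |εd|) = 1.1/(1.1 + 3.7) = 11/48; seller share = |εd|/(εs + |εd|) = 37/48.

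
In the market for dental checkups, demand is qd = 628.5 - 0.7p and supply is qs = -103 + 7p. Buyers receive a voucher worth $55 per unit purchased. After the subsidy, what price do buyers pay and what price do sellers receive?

Buyers pay $45; sellers receive $100

Pre-subsidy: 628.5 - 0.7p = -103 + 7p gives p* = 95, q* = 562.
With the rebate, buyers effectively pay pb = ps − 55, where ps is the price sellers receive.
Demand in terms of ps becomes qd = 628.5 − 0.7(ps − 55) = 667 - 0.7ps. Setting this equal to supply: 667 - 0.7ps = -103 + 7ps, so ps = 100.
Buyers pay pb = 100 − 55 = 45; q' = -103 + 7·100 = 597.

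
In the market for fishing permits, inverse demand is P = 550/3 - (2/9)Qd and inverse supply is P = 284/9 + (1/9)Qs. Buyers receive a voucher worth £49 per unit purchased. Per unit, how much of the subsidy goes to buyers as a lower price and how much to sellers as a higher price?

Buyers gain 98/3 per unit; sellers gain 49/3 per unit

Pre-subsidy: 550/3 - (2/9)Q = 284/9 + (1/9)Q gives Q* = 1366/3 and P* = 2218/27.
With the rebate, buyers effectively pay Pb = Ps − 49, where Ps is the price sellers receive.
On the curves, Pb = 550/3 - (2/9)Q and Ps = 284/9 + (1/9)Q; the wedge Ps − Pb = 49 gives 284/9 + (1/9)Q − (550/3 - (2/9)Q) = 49, so Q' = 1807/3.
Then Pb = 550/3 − (2/9)·(1807/3) = 1336/27 and Ps = 284/9 + (1/9)·(1807/3) = 2659/27.
Buyers' price falls by P* − Pb = 2218/27 − 1336/27 = 98/3; sellers' price rises by Ps − P* = 2659/27 − 2218/27 = 49/3.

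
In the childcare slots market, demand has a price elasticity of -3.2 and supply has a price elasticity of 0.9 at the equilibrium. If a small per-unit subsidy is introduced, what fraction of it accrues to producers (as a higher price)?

Producer share = 32/41

For a small subsidy around the equilibrium, the benefit split depends on the relative slopes, which at a point are proportional to the elasticities.
Buyer share = εs/(εs + |εd|) = 0.9/(0.9 + 3.2) = 9/41; seller share = |εd|/(εs + |εd|) = 32/41.
So producers capture 32/41 of the subsidy.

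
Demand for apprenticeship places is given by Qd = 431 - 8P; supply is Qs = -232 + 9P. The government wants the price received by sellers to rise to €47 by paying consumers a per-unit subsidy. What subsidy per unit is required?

At a seller price of 47, quantity supplied is -232 + 9·47 = 191.
Buyers absorb 191 only when they pay Pb with 431 − 8·Pb = 191, i.e. Pb = 30.
s = Ps − Pb = 47 − 30 = 17.

Required subsidy s = €17 per unit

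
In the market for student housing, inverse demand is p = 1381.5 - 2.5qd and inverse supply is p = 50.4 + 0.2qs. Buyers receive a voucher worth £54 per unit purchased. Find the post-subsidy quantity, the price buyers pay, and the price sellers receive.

q' = 513; buyers pay £99; sellers receive £153

Pre-subsidy: 1381.5 - 2.5q = 50.4 + 0.2q gives q* = 493 and p* = 149.
With the rebate, buyers effectively pay pb = ps − 54, where ps is the price sellers receive.
On the curves, pb = 1381.5 - 2.5q and ps = 50.4 + 0.2q; the wedge ps − pb = 54 gives 50.4 + 0.2q − (1381.5 - 2.5q) = 54, so q' = 513.
Then pb = 1381.5 − 2.5·513 = 99 and ps = 50.4 + 0.2·513 = 153.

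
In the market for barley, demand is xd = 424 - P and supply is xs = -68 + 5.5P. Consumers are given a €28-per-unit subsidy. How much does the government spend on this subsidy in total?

Pre-subsidy: 424 - P = -68 + 5.5P gives P* = 984/13, x* = 4528/13.
With the rebate, buyers effectively pay Pb = Ps − 28, where Ps is the price sellers receive.
Demand in terms of Ps becomes xd = 424 − 1(Ps − 28) = 452 - Ps. Setting this equal to supply: 452 - Ps = -68 + 5.5Ps, so Ps = 80.
Buyers pay Pb = 80 − 28 = 52; x' = -68 + 5.5·80 = 372.
Government outlay = subsidy × quantity = 28 × 372 = 10416.

Government cost = €10416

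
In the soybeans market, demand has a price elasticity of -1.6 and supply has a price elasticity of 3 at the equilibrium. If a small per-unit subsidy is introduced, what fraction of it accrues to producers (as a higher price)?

Producer share = 8/23

For a small subsidy around the equilibrium, the benefit split depends on the relative slopes, which at a point are proportional to the elasticities.
Buyer share = εs/(εs + |εd|) = 3/(3 + 1.6) = 15/23; seller share = |εd|/(εs + |εd|) = 8/23.
So producers capture 8/23 of the subsidy.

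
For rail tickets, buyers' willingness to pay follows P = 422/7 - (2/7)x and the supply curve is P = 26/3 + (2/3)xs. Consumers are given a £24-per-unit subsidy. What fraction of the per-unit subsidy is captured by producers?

Producer share = 0.7

Pre-subsidy: 422/7 - (2/7)x = 26/3 + (2/3)x gives x* = 54.2 and P* = 44.8.
With the rebate, buyers effectively pay Pb = Ps − 24, where Ps is the price sellers receive.
On the curves, Pb = 422/7 - (2/7)x and Ps = 26/3 + (2/3)x; the wedge Ps − Pb = 24 gives 26/3 + (2/3)x − (422/7 - (2/7)x) = 24, so x' = 79.4.
Then Pb = 422/7 − (2/7)·79.4 = 37.6 and Ps = 26/3 + (2/3)·79.4 = 61.6.
Buyers' price falls by P* − Pb = 44.8 − 37.6 = 7.2; sellers' price rises by Ps − P* = 61.6 − 44.8 = 16.8.
So producers capture 16.8/24 = 0.7 of each unit of subsidy.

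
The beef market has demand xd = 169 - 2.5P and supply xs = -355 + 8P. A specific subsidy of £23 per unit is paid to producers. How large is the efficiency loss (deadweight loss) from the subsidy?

Deadweight loss = 10580/21

Pre-subsidy: 169 - 2.5P = -355 + 8P gives P* = 1048/21, x* = 929/21.
With the subsidy, sellers receive Ps = Pb + 23 for each unit, where Pb is the price buyers pay.
Supply in terms of Pb becomes xs = -355 + 8(Pb + 23) = -171 + 8Pb. Setting this equal to demand: 169 - 2.5Pb = -171 + 8Pb, so Pb = 680/21.
Sellers receive Ps = 680/21 + 23 = 1163/21; x' = 169 − 2.5·(680/21) = 1849/21.
The subsidy expands output by 1849/21 − 929/21 = 920/21 past the efficient level; on those units the gap between marginal cost and willingness to pay runs from 0 up to 23.
DWL = ½ × 23 × 920/21 = 10580/21.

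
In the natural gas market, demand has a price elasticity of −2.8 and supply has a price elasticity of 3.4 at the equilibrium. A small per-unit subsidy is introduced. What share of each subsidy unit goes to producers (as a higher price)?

Producer share = 14/31

For a small subsidy around the equilibrium, the benefit split depends on the relative slopes, which at a point are proportional to the elasticities.
Buyer share = εs/(εs + |εd|) = 3.4/(3.4 + 2.8) = 17/31; seller share = |εd|/(εs + |εd|) = 14/31.
So producers capture 14/31 of the subsidy.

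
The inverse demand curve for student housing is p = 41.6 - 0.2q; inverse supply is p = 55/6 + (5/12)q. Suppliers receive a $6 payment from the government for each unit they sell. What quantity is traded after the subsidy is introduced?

q' = 2306/37

Pre-subsidy: 41.6 - 0.2q = 55/6 + (5/12)q gives q* = 1946/37 and p* = 1150/37.
With the subsidy, sellers receive ps = pb + 6 for each unit, where pb is the price buyers pay.
On the curves, pb = 41.6 - 0.2q and ps = 55/6 + (5/12)q; the wedge ps − pb = 6 gives 55/6 + (5/12)q − (41.6 - 0.2q) = 6, so q' = 2306/37.
Then pb = 41.6 − 0.2·(2306/37) = 1078/37 and ps = 55/6 + (5/12)·(2306/37) = 1300/37.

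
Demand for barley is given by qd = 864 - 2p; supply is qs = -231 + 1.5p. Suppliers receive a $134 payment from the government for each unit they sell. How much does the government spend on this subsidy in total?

Government cost = 331248/7

Pre-subsidy: 864 - 2p = -231 + 1.5p gives p* = 2190/7, q* = 1668/7.
With the subsidy, sellers receive ps = pb + 134 for each unit, where pb is the price buyers pay.
Supply in terms of pb becomes qs = -231 + 1.5(pb + 134) = -30 + 1.5pb. Setting this equal to demand: 864 - 2pb = -30 + 1.5pb, so pb = 1788/7.
Sellers receive ps = 1788/7 + 134 = 2726/7; q' = 864 − 2·(1788/7) = 2472/7.
Government outlay = subsidy × quantity = 134 × 2472/7 = 331248/7.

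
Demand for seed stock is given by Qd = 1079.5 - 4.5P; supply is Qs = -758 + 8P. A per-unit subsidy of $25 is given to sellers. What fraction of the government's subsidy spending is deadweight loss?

Pre-subsidy: 1079.5 - 4.5P = -758 + 8P gives P* = 147, Q* = 418.
With the subsidy, sellers receive Ps = Pb + 25 for each unit, where Pb is the price buyers pay.
Supply in terms of Pb becomes Qs = -758 + 8(Pb + 25) = -558 + 8Pb. Setting this equal to demand: 1079.5 - 4.5Pb = -558 + 8Pb, so Pb = 131.
Sellers receive Ps = 131 + 25 = 156; Q' = 1079.5 − 4.5·131 = 490.
ΔCS = ½(418 + 490)(147 − 131) = 7264; ΔPS = ½(418 + 490)(156 − 147) = 4086.
Government spending = 25 × 490 = 12250.
DWL = ½ × 25 × (490 − 418) = 900; fraction = 900 / 12250 = 18/245.

DWL / government spending = 18/245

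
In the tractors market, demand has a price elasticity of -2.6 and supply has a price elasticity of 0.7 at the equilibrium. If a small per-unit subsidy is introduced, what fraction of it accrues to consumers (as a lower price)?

For a small subsidy around the equilibrium, the benefit split depends on the relative slopes, which at a point are proportional to the elasticities.
Buyer share = εs/(εs + |εd|) = 0.7/(0.7 + 2.6) = 7/33; seller share = |εd|/(εs + |εd|) = 26/33.

Consumer share = 7/33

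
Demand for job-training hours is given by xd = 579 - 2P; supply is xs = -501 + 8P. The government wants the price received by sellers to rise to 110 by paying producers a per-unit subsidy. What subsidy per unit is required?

At a seller price of 110, quantity supplied is -501 + 8·110 = 379.
Buyers absorb 379 only when they pay Pb with 579 − 2·Pb = 379, i.e. Pb = 100.
s = Ps − Pb = 110 − 100 = 10.

Required subsidy s = 10 per unit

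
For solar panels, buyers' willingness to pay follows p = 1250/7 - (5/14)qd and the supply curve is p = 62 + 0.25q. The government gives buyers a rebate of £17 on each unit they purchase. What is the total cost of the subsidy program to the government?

Pre-subsidy: 1250/7 - (5/14)q = 62 + 0.25q gives q* = 192 and p* = 110.
With the rebate, buyers effectively pay pb = ps − 17, where ps is the price sellers receive.
On the curves, pb = 1250/7 - (5/14)q and ps = 62 + 0.25q; the wedge ps − pb = 17 gives 62 + 0.25q − (1250/7 - (5/14)q) = 17, so q' = 220.
Then pb = 1250/7 − (5/14)·220 = 100 and ps = 62 + 0.25·220 = 117.
Government outlay = subsidy × quantity = 17 × 220 = 3740.

Government cost = £3740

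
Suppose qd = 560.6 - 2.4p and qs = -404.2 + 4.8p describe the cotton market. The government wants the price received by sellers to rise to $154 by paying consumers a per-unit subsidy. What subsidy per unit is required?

At a seller price of 154, quantity supplied is -404.2 + 4.8·154 = 335.
Buyers absorb 335 only when they pay pb with 560.6 − 2.4·pb = 335, i.e. pb = 94.
s = ps − pb = 154 − 94 = 60.

Required subsidy s = $60 per unit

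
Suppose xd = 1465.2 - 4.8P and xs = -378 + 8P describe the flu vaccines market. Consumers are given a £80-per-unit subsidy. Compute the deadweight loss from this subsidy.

Pre-subsidy: 1465.2 - 4.8P = -378 + 8P gives P* = 144, x* = 774.
With the rebate, buyers effectively pay Pb = Ps − 80, where Ps is the price sellers receive.
Demand in terms of Ps becomes xd = 1465.2 − 4.8(Ps − 80) = 1849.2 - 4.8Ps. Setting this equal to supply: 1849.2 - 4.8Ps = -378 + 8Ps, so Ps = 174.
Buyers pay Pb = 174 − 80 = 94; x' = -378 + 8·174 = 1014.
The subsidy expands output by 1014 − 774 = 240 past the efficient level; on those units the gap between marginal cost and willingness to pay runs from 0 up to 80.
DWL = ½ × 80 × 240 = 9600.

Deadweight loss = £9600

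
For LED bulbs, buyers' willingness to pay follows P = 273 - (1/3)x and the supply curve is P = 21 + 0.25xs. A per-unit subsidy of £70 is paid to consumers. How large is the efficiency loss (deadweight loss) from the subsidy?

Deadweight loss = £4200

Pre-subsidy: 273 - (1/3)x = 21 + 0.25x gives x* = 432 and P* = 129.
With the rebate, buyers effectively pay Pb = Ps − 70, where Ps is the price sellers receive.
On the curves, Pb = 273 - (1/3)x and Ps = 21 + 0.25x; the wedge Ps − Pb = 70 gives 21 + 0.25x − (273 - (1/3)x) = 70, so x' = 552.
Then Pb = 273 − (1/3)·552 = 89 and Ps = 21 + 0.25·552 = 159.
The subsidy expands output by 552 − 432 = 120 past the efficient level; on those units the gap between marginal cost and willingness to pay runs from 0 up to 70.
DWL = ½ × 70 × 120 = 4200.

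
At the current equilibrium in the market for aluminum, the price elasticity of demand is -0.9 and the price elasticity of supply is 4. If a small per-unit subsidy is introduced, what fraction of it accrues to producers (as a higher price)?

Producer share = 9/49

For a small subsidy around the equilibrium, the benefit split depends on the relative slopes, which at a point are proportional to the elasticities.
Buyer share = εs/(εs + |εd|) = 4/(4 + 0.9) = 40/49; seller share = |εd|/(εs + |εd|) = 9/49.
So producers capture 9/49 of the subsidy.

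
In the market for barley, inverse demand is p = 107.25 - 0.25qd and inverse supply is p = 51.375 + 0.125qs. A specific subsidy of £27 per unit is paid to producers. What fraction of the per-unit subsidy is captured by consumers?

Pre-subsidy: 107.25 - 0.25q = 51.375 + 0.125q gives q* = 149 and p* = 70.
With the subsidy, sellers receive ps = pb + 27 for each unit, where pb is the price buyers pay.
On the curves, pb = 107.25 - 0.25q and ps = 51.375 + 0.125q; the wedge ps − pb = 27 gives 51.375 + 0.125q − (107.25 - 0.25q) = 27, so q' = 221.
Then pb = 107.25 − 0.25·221 = 52 and ps = 51.375 + 0.125·221 = 79.
Buyers' price falls by p* − pb = 70 − 52 = 18; sellers' price rises by ps − p* = 79 − 70 = 9.
So consumers capture 18/27 = 2/3 of each unit of subsidy.

Consumer share = 2/3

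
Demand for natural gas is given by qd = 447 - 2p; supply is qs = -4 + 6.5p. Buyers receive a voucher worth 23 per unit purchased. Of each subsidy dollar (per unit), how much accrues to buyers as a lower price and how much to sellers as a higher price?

Pre-subsidy: 447 - 2p = -4 + 6.5p gives p* = 902/17, q* = 5795/17.
With the rebate, buyers effectively pay pb = ps − 23, where ps is the price sellers receive.
Demand in terms of ps becomes qd = 447 − 2(ps − 23) = 493 - 2ps. Setting this equal to supply: 493 - 2ps = -4 + 6.5ps, so ps = 994/17.
Buyers pay pb = 994/17 − 23 = 603/17; q' = -4 + 6.5·(994/17) = 6393/17.
Buyers' price falls by p* − pb = 902/17 − 603/17 = 299/17; sellers' price rises by ps − p* = 994/17 − 902/17 = 92/17.

Buyers gain 299/17 per unit; sellers gain 92/17 per unit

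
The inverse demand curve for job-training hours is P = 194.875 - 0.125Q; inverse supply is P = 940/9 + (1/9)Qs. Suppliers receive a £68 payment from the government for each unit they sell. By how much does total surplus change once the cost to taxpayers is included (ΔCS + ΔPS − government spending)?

Pre-subsidy: 194.875 - 0.125Q = 940/9 + (1/9)Q gives Q* = 383 and P* = 147.
With the subsidy, sellers receive Ps = Pb + 68 for each unit, where Pb is the price buyers pay.
On the curves, Pb = 194.875 - 0.125Q and Ps = 940/9 + (1/9)Q; the wedge Ps − Pb = 68 gives 940/9 + (1/9)Q − (194.875 - 0.125Q) = 68, so Q' = 671.
Then Pb = 194.875 − 0.125·671 = 111 and Ps = 940/9 + (1/9)·671 = 179.
ΔCS = ½(383 + 671)(147 − 111) = 18972; ΔPS = ½(383 + 671)(179 − 147) = 16864.
Government spending = 68 × 671 = 45628.
Net change = 18972 + 16864 − 45628 = -9792. The loss equals the DWL triangle ½·68·288.

Net change in total surplus = -£9792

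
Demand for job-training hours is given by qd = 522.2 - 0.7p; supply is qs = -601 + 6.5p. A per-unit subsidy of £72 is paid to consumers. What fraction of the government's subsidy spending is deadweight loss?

Pre-subsidy: 522.2 - 0.7p = -601 + 6.5p gives p* = 156, q* = 413.
With the rebate, buyers effectively pay pb = ps − 72, where ps is the price sellers receive.
Demand in terms of ps becomes qd = 522.2 − 0.7(ps − 72) = 572.6 - 0.7ps. Setting this equal to supply: 572.6 - 0.7ps = -601 + 6.5ps, so ps = 163.
Buyers pay pb = 163 − 72 = 91; q' = -601 + 6.5·163 = 458.5.
ΔCS = ½(413 + 458.5)(156 − 91) = 28323.75; ΔPS = ½(413 + 458.5)(163 − 156) = 3050.25.
Government spending = 72 × 458.5 = 33012.
DWL = ½ × 72 × (458.5 − 413) = 1638; fraction = 1638 / 33012 = 13/262.

DWL / government spending = 13/262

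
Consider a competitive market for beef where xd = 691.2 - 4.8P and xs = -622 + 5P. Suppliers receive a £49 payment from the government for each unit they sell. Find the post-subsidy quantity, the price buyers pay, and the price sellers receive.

Pre-subsidy: 691.2 - 4.8P = -622 + 5P gives P* = 134, x* = 48.
With the subsidy, sellers receive Ps = Pb + 49 for each unit, where Pb is the price buyers pay.
Supply in terms of Pb becomes xs = -622 + 5(Pb + 49) = -377 + 5Pb. Setting this equal to demand: 691.2 - 4.8Pb = -377 + 5Pb, so Pb = 109.
Sellers receive Ps = 109 + 49 = 158; x' = 691.2 − 4.8·109 = 168.

x' = 168; buyers pay £109; sellers receive £158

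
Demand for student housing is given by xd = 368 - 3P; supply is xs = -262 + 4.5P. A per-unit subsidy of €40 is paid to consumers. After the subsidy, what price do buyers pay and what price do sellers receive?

Buyers pay €60; sellers receive €100

Pre-subsidy: 368 - 3P = -262 + 4.5P gives P* = 84, x* = 116.
With the rebate, buyers effectively pay Pb = Ps − 40, where Ps is the price sellers receive.
Demand in terms of Ps becomes xd = 368 − 3(Ps − 40) = 488 - 3Ps. Setting this equal to supply: 488 - 3Ps = -262 + 4.5Ps, so Ps = 100.
Buyers pay Pb = 100 − 40 = 60; x' = -262 + 4.5·100 = 188.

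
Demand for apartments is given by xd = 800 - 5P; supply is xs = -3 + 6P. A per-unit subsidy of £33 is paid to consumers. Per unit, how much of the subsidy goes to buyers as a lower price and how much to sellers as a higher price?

Buyers gain £18 per unit; sellers gain £15 per unit

Pre-subsidy: 800 - 5P = -3 + 6P gives P* = 73, x* = 435.
With the rebate, buyers effectively pay Pb = Ps − 33, where Ps is the price sellers receive.
Demand in terms of Ps becomes xd = 800 − 5(Ps − 33) = 965 - 5Ps. Setting this equal to supply: 965 - 5Ps = -3 + 6Ps, so Ps = 88.
Buyers pay Pb = 88 − 33 = 55; x' = -3 + 6·88 = 525.
Buyers' price falls by P* − Pb = 73 − 55 = 18; sellers' price rises by Ps − P* = 88 − 73 = 15.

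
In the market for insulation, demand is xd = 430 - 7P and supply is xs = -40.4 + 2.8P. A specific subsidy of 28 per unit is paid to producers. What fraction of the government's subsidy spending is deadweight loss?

Pre-subsidy: 430 - 7P = -40.4 + 2.8P gives P* = 48, x* = 94.
With the subsidy, sellers receive Ps = Pb + 28 for each unit, where Pb is the price buyers pay.
Supply in terms of Pb becomes xs = -40.4 + 2.8(Pb + 28) = 38 + 2.8Pb. Setting this equal to demand: 430 - 7Pb = 38 + 2.8Pb, so Pb = 40.
Sellers receive Ps = 40 + 28 = 68; x' = 430 − 7·40 = 150.
ΔCS = ½(94 + 150)(48 − 40) = 976; ΔPS = ½(94 + 150)(68 − 48) = 2440.
Government spending = 28 × 150 = 4200.
DWL = ½ × 28 × (150 − 94) = 784; fraction = 784 / 4200 = 14/75.

DWL / government spending = 14/75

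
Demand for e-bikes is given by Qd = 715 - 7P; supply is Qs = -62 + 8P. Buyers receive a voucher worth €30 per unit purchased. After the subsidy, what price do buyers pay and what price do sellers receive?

Pre-subsidy: 715 - 7P = -62 + 8P gives P* = 51.8, Q* = 352.4.
With the rebate, buyers effectively pay Pb = Ps − 30, where Ps is the price sellers receive.
Demand in terms of Ps becomes Qd = 715 − 7(Ps − 30) = 925 - 7Ps. Setting this equal to supply: 925 - 7Ps = -62 + 8Ps, so Ps = 65.8.
Buyers pay Pb = 65.8 − 30 = 35.8; Q' = -62 + 8·65.8 = 464.4.

Buyers pay €35.8; sellers receive €65.8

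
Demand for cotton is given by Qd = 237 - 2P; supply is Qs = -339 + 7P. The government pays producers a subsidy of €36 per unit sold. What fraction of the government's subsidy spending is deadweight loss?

Pre-subsidy: 237 - 2P = -339 + 7P gives P* = 64, Q* = 109.
With the subsidy, sellers receive Ps = Pb + 36 for each unit, where Pb is the price buyers pay.
Supply in terms of Pb becomes Qs = -339 + 7(Pb + 36) = -87 + 7Pb. Setting this equal to demand: 237 - 2Pb = -87 + 7Pb, so Pb = 36.
Sellers receive Ps = 36 + 36 = 72; Q' = 237 − 2·36 = 165.
ΔCS = ½(109 + 165)(64 − 36) = 3836; ΔPS = ½(109 + 165)(72 − 64) = 1096.
Government spending = 36 × 165 = 5940.
DWL = ½ × 36 × (165 − 109) = 1008; fraction = 1008 / 5940 = 28/165.

DWL / government spending = 28/165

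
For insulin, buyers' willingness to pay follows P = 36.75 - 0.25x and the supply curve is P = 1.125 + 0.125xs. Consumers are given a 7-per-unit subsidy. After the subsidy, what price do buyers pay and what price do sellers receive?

Pre-subsidy: 36.75 - 0.25x = 1.125 + 0.125x gives x* = 95 and P* = 13.
With the rebate, buyers effectively pay Pb = Ps − 7, where Ps is the price sellers receive.
On the curves, Pb = 36.75 - 0.25x and Ps = 1.125 + 0.125x; the wedge Ps − Pb = 7 gives 1.125 + 0.125x − (36.75 - 0.25x) = 7, so x' = 341/3.
Then Pb = 36.75 − 0.25·(341/3) = 25/3 and Ps = 1.125 + 0.125·(341/3) = 46/3.

Buyers pay 25/3; sellers receive 46/3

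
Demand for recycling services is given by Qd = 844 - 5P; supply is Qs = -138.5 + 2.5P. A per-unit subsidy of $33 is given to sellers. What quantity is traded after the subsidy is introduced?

Pre-subsidy: 844 - 5P = -138.5 + 2.5P gives P* = 131, Q* = 189.
With the subsidy, sellers receive Ps = Pb + 33 for each unit, where Pb is the price buyers pay.
Supply in terms of Pb becomes Qs = -138.5 + 2.5(Pb + 33) = -56 + 2.5Pb. Setting this equal to demand: 844 - 5Pb = -56 + 2.5Pb, so Pb = 120.
Sellers receive Ps = 120 + 33 = 153; Q' = 844 − 5·120 = 244.

Q' = 244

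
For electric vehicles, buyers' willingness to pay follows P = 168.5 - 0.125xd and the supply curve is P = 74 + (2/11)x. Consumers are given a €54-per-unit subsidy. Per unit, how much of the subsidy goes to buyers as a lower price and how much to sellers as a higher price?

Buyers gain €22 per unit; sellers gain €32 per unit

Pre-subsidy: 168.5 - 0.125x = 74 + (2/11)x gives x* = 308 and P* = 130.
With the rebate, buyers effectively pay Pb = Ps − 54, where Ps is the price sellers receive.
On the curves, Pb = 168.5 - 0.125x and Ps = 74 + (2/11)x; the wedge Ps − Pb = 54 gives 74 + (2/11)x − (168.5 - 0.125x) = 54, so x' = 484.
Then Pb = 168.5 − 0.125·484 = 108 and Ps = 74 + (2/11)·484 = 162.
Buyers' price falls by P* − Pb = 130 − 108 = 22; sellers' price rises by Ps − P* = 162 − 130 = 32.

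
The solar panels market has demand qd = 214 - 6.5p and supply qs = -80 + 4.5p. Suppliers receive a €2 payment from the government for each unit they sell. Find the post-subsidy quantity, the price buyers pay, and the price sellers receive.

q' = 1003/22; buyers pay 285/11; sellers receive 307/11

Pre-subsidy: 214 - 6.5p = -80 + 4.5p gives p* = 294/11, q* = 443/11.
With the subsidy, sellers receive ps = pb + 2 for each unit, where pb is the price buyers pay.
Supply in terms of pb becomes qs = -80 + 4.5(pb + 2) = -71 + 4.5pb. Setting this equal to demand: 214 - 6.5pb = -71 + 4.5pb, so pb = 285/11.
Sellers receive ps = 285/11 + 2 = 307/11; q' = 214 − 6.5·(285/11) = 1003/22.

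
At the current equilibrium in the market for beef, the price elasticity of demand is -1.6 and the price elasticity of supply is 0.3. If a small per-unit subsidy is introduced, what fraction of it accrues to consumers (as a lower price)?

For a small subsidy around the equilibrium, the benefit split depends on the relative slopes, which at a point are proportional to the elasticities.
Buyer share = εs/(εs + |εd|) = 0.3/(0.3 + 1.6) = 3/19; seller share = |εd|/(εs + |εd|) = 16/19.

Consumer share = 3/19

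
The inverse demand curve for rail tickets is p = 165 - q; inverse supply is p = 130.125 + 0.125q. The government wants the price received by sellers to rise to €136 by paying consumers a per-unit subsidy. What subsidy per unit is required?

Required subsidy s = €18 per unit

At a seller price of 136, quantity supplied is -1041 + 8·136 = 47.
Buyers absorb 47 only when they pay pb = 165 − 1·47 = 118.
s = ps − pb = 136 − 118 = 18.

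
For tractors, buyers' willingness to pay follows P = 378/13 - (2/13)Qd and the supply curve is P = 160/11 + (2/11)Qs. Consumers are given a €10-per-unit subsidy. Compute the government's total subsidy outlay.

Government cost = 4385/6

Pre-subsidy: 378/13 - (2/13)Q = 160/11 + (2/11)Q gives Q* = 1039/24 and P* = 269/12.
With the rebate, buyers effectively pay Pb = Ps − 10, where Ps is the price sellers receive.
On the curves, Pb = 378/13 - (2/13)Q and Ps = 160/11 + (2/11)Q; the wedge Ps − Pb = 10 gives 160/11 + (2/11)Q − (378/13 - (2/13)Q) = 10, so Q' = 877/12.
Then Pb = 378/13 − (2/13)·(877/12) = 107/6 and Ps = 160/11 + (2/11)·(877/12) = 167/6.
Government outlay = subsidy × quantity = 10 × 877/12 = 4385/6.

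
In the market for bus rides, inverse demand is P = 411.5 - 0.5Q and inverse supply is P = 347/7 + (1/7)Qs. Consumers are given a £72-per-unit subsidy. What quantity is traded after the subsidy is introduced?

Pre-subsidy: 411.5 - 0.5Q = 347/7 + (1/7)Q gives Q* = 563 and P* = 130.
With the rebate, buyers effectively pay Pb = Ps − 72, where Ps is the price sellers receive.
On the curves, Pb = 411.5 - 0.5Q and Ps = 347/7 + (1/7)Q; the wedge Ps − Pb = 72 gives 347/7 + (1/7)Q − (411.5 - 0.5Q) = 72, so Q' = 675.
Then Pb = 411.5 − 0.5·675 = 74 and Ps = 347/7 + (1/7)·675 = 146.

Q' = 675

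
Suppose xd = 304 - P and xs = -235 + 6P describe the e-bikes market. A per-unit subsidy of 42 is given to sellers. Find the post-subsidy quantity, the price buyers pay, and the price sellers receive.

x' = 263; buyers pay 41; sellers receive 83

Pre-subsidy: 304 - P = -235 + 6P gives P* = 77, x* = 227.
With the subsidy, sellers receive Ps = Pb + 42 for each unit, where Pb is the price buyers pay.
Supply in terms of Pb becomes xs = -235 + 6(Pb + 42) = 17 + 6Pb. Setting this equal to demand: 304 - Pb = 17 + 6Pb, so Pb = 41.
Sellers receive Ps = 41 + 42 = 83; x' = 304 − 1·41 = 263.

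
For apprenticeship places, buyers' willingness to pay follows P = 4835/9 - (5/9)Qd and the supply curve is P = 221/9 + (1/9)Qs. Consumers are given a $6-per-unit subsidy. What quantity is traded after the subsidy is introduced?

Pre-subsidy: 4835/9 - (5/9)Q = 221/9 + (1/9)Q gives Q* = 769 and P* = 110.
With the rebate, buyers effectively pay Pb = Ps − 6, where Ps is the price sellers receive.
On the curves, Pb = 4835/9 - (5/9)Q and Ps = 221/9 + (1/9)Q; the wedge Ps − Pb = 6 gives 221/9 + (1/9)Q − (4835/9 - (5/9)Q) = 6, so Q' = 778.
Then Pb = 4835/9 − (5/9)·778 = 105 and Ps = 221/9 + (1/9)·778 = 111.

Q' = 778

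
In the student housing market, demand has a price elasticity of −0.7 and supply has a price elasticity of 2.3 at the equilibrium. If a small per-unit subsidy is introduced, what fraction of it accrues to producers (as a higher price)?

Producer share = 7/30

For a small subsidy around the equilibrium, the benefit split depends on the relative slopes, which at a point are proportional to the elasticities.
Buyer share = εs/(εs + |εd|) = 2.3/(2.3 + 0.7) = 23/30; seller share = |εd|/(εs + |εd|) = 7/30.
So producers capture 7/30 of the subsidy.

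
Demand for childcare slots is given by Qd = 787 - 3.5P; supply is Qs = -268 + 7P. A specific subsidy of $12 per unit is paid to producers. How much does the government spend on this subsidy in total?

Government cost = $5560

Pre-subsidy: 787 - 3.5P = -268 + 7P gives P* = 2110/21, Q* = 1306/3.
With the subsidy, sellers receive Ps = Pb + 12 for each unit, where Pb is the price buyers pay.
Supply in terms of Pb becomes Qs = -268 + 7(Pb + 12) = -184 + 7Pb. Setting this equal to demand: 787 - 3.5Pb = -184 + 7Pb, so Pb = 1942/21.
Sellers receive Ps = 1942/21 + 12 = 2194/21; Q' = 787 − 3.5·(1942/21) = 1390/3.
Government outlay = subsidy × quantity = 12 × 1390/3 = 5560.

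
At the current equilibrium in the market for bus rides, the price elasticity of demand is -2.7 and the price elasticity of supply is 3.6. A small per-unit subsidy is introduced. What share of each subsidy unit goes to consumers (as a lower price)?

Consumer share = 4/7

For a small subsidy around the equilibrium, the benefit split depends on the relative slopes, which at a point are proportional to the elasticities.
Buyer share = εs/(εs + |εd|) = 3.6/(3.6 + 2.7) = 4/7; seller share = |εd|/(εs + |εd|) = 3/7.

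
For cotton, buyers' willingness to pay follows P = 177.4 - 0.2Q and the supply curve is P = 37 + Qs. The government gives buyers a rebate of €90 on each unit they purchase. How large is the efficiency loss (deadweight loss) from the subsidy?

Pre-subsidy: 177.4 - 0.2Q = 37 + Q gives Q* = 117 and P* = 154.
With the rebate, buyers effectively pay Pb = Ps − 90, where Ps is the price sellers receive.
On the curves, Pb = 177.4 - 0.2Q and Ps = 37 + Q; the wedge Ps − Pb = 90 gives 37 + Q − (177.4 - 0.2Q) = 90, so Q' = 192.
Then Pb = 177.4 − 0.2·192 = 139 and Ps = 37 + 1·192 = 229.
The subsidy expands output by 192 − 117 = 75 past the efficient level; on those units the gap between marginal cost and willingness to pay runs from 0 up to 90.
DWL = ½ × 90 × 75 = 3375.

Deadweight loss = €3375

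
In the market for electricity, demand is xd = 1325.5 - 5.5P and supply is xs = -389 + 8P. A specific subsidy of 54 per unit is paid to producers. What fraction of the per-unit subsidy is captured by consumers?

Consumer share = 16/27

Pre-subsidy: 1325.5 - 5.5P = -389 + 8P gives P* = 127, x* = 627.
With the subsidy, sellers receive Ps = Pb + 54 for each unit, where Pb is the price buyers pay.
Supply in terms of Pb becomes xs = -389 + 8(Pb + 54) = 43 + 8Pb. Setting this equal to demand: 1325.5 - 5.5Pb = 43 + 8Pb, so Pb = 95.
Sellers receive Ps = 95 + 54 = 149; x' = 1325.5 − 5.5·95 = 803.
Buyers' price falls by P* − Pb = 127 − 95 = 32; sellers' price rises by Ps − P* = 149 − 127 = 22.
So consumers capture 32/54 = 16/27 of each unit of subsidy.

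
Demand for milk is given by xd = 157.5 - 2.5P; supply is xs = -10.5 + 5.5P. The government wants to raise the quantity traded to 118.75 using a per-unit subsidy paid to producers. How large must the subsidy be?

At x = 118.75, invert demand for the buyer price: Pb = (157.5 − 118.75)/2.5 = 15.5; invert supply for the seller price: Ps = (118.75 − (-10.5))/5.5 = 23.5.
The subsidy must fill the gap: s = Ps − Pb = 23.5 − 15.5 = 8.

Required subsidy s = 8 per unit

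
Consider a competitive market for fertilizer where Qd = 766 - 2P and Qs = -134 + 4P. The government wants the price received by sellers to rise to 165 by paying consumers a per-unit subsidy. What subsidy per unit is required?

At a seller price of 165, quantity supplied is -134 + 4·165 = 526.
Buyers absorb 526 only when they pay Pb with 766 − 2·Pb = 526, i.e. Pb = 120.
s = Ps − Pb = 165 − 120 = 45.

Required subsidy s = 45 per unit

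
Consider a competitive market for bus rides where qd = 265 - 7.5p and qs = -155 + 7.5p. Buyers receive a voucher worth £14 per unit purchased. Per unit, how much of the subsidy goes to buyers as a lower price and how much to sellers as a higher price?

Buyers gain £7 per unit; sellers gain £7 per unit

Pre-subsidy: 265 - 7.5p = -155 + 7.5p gives p* = 28, q* = 55.
With the rebate, buyers effectively pay pb = ps − 14, where ps is the price sellers receive.
Demand in terms of ps becomes qd = 265 − 7.5(ps − 14) = 370 - 7.5ps. Setting this equal to supply: 370 - 7.5ps = -155 + 7.5ps, so ps = 35.
Buyers pay pb = 35 − 14 = 21; q' = -155 + 7.5·35 = 107.5.
Buyers' price falls by p* − pb = 28 − 21 = 7; sellers' price rises by ps − p* = 35 − 28 = 7.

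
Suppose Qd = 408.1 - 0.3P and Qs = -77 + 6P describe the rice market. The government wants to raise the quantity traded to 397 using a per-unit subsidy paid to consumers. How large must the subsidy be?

Required subsidy s = 42 per unit

At Q = 397, invert demand for the buyer price: Pb = (408.1 − 397)/0.3 = 37; invert supply for the seller price: Ps = (397 − (-77))/6 = 79.
The subsidy must fill the gap: s = Ps − Pb = 79 − 37 = 42.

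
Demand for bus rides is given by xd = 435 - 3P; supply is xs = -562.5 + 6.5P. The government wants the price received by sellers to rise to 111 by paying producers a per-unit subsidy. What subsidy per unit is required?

Required subsidy s = 19 per unit

At a seller price of 111, quantity supplied is -562.5 + 6.5·111 = 159.
Buyers absorb 159 only when they pay Pb with 435 − 3·Pb = 159, i.e. Pb = 92.
s = Ps − Pb = 111 − 92 = 19.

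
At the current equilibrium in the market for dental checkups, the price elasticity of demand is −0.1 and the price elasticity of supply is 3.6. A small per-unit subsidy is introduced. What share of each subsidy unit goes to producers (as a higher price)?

Producer share = 1/37

For a small subsidy around the equilibrium, the benefit split depends on the relative slopes, which at a point are proportional to the elasticities.
Buyer share = εs/(εs + |εd|) = 3.6/(3.6 + 0.1) = 36/37; seller share = |εd|/(εs + |εd|) = 1/37.
So producers capture 1/37 of the subsidy.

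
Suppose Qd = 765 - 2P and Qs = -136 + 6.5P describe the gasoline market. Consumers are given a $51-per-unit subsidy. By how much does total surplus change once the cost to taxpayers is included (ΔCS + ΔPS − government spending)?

Net change in total surplus = -$1989

Pre-subsidy: 765 - 2P = -136 + 6.5P gives P* = 106, Q* = 553.
With the rebate, buyers effectively pay Pb = Ps − 51, where Ps is the price sellers receive.
Demand in terms of Ps becomes Qd = 765 − 2(Ps − 51) = 867 - 2Ps. Setting this equal to supply: 867 - 2Ps = -136 + 6.5Ps, so Ps = 118.
Buyers pay Pb = 118 − 51 = 67; Q' = -136 + 6.5·118 = 631.
ΔCS = ½(553 + 631)(106 − 67) = 23088; ΔPS = ½(553 + 631)(118 − 106) = 7104.
Government spending = 51 × 631 = 32181.
Net change = 23088 + 7104 − 32181 = -1989. The loss equals the DWL triangle ½·51·78.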